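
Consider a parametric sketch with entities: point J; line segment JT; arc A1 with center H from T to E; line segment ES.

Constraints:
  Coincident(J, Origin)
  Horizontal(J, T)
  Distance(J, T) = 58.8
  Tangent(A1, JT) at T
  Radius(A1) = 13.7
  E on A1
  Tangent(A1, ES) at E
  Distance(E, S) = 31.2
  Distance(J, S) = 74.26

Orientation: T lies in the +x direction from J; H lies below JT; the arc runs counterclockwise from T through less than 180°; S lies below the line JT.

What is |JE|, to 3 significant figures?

49.6

Checks: |HE| = 13.70 ✓; ∠(HE, ES) = 90.00° ✓; |ES| = 31.20 ✓; |JS| = 74.26 ✓.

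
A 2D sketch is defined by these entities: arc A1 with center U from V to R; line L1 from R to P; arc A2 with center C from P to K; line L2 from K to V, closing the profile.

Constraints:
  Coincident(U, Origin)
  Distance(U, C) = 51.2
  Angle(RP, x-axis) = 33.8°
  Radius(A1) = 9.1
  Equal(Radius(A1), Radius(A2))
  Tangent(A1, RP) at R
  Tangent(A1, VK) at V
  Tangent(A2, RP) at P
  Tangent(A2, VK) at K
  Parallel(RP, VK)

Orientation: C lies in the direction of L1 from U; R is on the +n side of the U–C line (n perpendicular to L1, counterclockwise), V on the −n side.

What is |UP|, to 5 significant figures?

52.002

Tangency of A1 to both parallel lines with radius 9.1 puts R and V at U ± 9.1·n: R = (-5.0623, 7.5620), V = (5.0623, -7.5620). Equal radii place P and K the same way about C: P = C + 9.1·n = (37.484, 36.044), K = C − 9.1·n = (47.609, 20.920). Then |UP| = |P − U| = 52.002.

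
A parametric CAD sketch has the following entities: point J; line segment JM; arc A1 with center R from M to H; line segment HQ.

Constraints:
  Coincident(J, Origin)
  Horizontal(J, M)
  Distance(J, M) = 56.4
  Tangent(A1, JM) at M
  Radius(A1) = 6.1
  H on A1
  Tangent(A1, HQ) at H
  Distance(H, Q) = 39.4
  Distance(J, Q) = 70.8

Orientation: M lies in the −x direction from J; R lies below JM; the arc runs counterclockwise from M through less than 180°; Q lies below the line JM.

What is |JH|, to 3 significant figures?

62.8

Checks: J.y = 0.00, M.y = 0.00 ✓; |RH| = 6.100 ✓; ∠(RH, HQ) = 90.00° ✓; |HQ| = 39.40 ✓; |JQ| = 70.80 ✓.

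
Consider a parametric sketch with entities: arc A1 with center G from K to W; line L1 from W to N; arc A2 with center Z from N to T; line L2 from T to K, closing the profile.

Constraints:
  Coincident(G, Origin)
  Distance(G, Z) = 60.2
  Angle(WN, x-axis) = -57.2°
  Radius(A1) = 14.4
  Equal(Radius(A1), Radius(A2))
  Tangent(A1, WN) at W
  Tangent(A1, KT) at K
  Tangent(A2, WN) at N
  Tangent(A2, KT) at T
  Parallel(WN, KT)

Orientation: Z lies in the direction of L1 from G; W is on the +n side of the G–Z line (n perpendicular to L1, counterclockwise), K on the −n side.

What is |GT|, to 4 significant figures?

61.90

The slot axis is L1's direction at -57.2°, so u = (cos -57.2°, sin -57.2°) = (0.5417, -0.8406) and n = (−sin -57.2°, cos -57.2°) = (0.8406, 0.5417). G is at the origin and Z lies 60.2 along u from G, so Z = 60.2·u = (32.61, -50.60). Tangency of A1 to both parallel lines with radius 14.4 puts W and K at G ± 14.4·n: W = (12.10, 7.801), K = (-12.10, -7.801). Equal radii place N and T the same way about Z: N = Z + 14.4·n = (44.71, -42.80), T = Z − 14.4·n = (20.51, -58.40). Then |GT| = |T − G| = 61.90.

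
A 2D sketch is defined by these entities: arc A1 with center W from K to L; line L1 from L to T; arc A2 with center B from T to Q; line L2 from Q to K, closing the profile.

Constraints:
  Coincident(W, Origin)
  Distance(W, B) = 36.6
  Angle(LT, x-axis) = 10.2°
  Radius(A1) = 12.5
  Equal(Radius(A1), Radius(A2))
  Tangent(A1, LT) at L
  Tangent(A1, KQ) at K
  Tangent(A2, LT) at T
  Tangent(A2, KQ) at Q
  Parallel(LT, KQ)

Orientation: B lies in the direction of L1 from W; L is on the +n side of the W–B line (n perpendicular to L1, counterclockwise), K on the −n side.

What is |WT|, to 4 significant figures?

38.68

The slot axis is L1's direction at 10.2°, so u = (cos 10.2°, sin 10.2°) = (0.9842, 0.1771) and n = (−sin 10.2°, cos 10.2°) = (-0.1771, 0.9842). W is at the origin and B lies 36.6 along u from W, so B = 36.6·u = (36.02, 6.481). Tangency of A1 to both parallel lines with radius 12.5 puts L and K at W ± 12.5·n: L = (-2.214, 12.30), K = (2.214, -12.30). Equal radii place T and Q the same way about B: T = B + 12.5·n = (33.81, 18.78), Q = B − 12.5·n = (38.24, -5.821). Then |WT| = |T − W| = 38.68.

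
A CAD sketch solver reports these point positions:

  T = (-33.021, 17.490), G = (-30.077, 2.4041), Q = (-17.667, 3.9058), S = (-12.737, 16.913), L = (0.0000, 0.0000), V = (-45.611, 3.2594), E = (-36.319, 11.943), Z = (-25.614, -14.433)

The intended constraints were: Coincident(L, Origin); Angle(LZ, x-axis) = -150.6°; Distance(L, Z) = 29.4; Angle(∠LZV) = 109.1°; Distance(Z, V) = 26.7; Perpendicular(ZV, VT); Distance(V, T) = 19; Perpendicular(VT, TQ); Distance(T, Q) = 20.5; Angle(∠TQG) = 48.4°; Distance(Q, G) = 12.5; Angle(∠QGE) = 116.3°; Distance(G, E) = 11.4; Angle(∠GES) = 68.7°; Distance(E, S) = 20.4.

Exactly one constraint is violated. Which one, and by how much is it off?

Distance(E, S) = 20.4 — off by 3.70.

L = (0.00, 0.00) ✓; LZ at -150.6° ✓; |LZ| = 29.40 ✓; ∠LZV = 109.1° ✓; |ZV| = 26.70 ✓; ∠(ZV, VT) = 90.00° ✓; |VT| = 19.00 ✓; ∠(VT, TQ) = 90.00° ✓; |TQ| = 20.50 ✓; ∠TQG = 48.40° ✓; |QG| = 12.50 ✓; ∠QGE = 116.3° ✓; |GE| = 11.40 ✓; ∠GES = 68.70° ✓; |ES| = 24.10 ✗.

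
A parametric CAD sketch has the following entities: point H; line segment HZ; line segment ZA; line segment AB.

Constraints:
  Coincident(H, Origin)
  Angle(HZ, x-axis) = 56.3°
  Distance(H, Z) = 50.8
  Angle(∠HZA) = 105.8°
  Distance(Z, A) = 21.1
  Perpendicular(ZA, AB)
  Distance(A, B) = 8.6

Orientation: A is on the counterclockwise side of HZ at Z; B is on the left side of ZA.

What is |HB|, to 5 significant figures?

53.318

H is at the origin; HZ runs at 56.3° with length 50.8, so Z = 50.8·(cos 56.3°, sin 56.3°) = (28.186, 42.263). ∠HZA = 105.8°, so ZA runs at 56.3° + (180° − 105.8°) = 130.50° from the x-axis; with |ZA| = 21.1, A = Z + 21.1·(cos 130.50°, sin 130.50°) = (14.483, 58.308). ZA is perpendicular to AB; with |AB| = 8.6 on the left of ZA, B = A + 8.6·(-0.76041, -0.64945) = (7.9433, 52.723). Then |HB| = |B − H| = 53.318.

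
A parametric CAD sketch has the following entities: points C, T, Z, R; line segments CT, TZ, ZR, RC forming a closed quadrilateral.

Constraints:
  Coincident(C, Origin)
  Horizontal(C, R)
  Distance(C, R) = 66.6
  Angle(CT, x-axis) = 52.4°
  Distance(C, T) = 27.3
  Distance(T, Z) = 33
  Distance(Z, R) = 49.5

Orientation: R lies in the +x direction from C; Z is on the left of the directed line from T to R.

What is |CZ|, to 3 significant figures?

60.0

C is at the origin; CR is horizontal with |CR| = 66.6 and R in +x, so R = (66.6, 0). CT runs at 52.4° with |CT| = 27.3, so T = (16.7, 21.6). Z is determined by |TZ| = 33.0 and |ZR| = 49.5 together: it lies at the intersection of circle(T, 33.0) and circle(R, 49.5). With |TR| = 54.4, the foot of the radical line on TR is 14.7 from T and the perpendicular offset is √(33.0² − 14.7²) = 29.5. Taking the left-of-TR solution: Z = (41.9, 42.9).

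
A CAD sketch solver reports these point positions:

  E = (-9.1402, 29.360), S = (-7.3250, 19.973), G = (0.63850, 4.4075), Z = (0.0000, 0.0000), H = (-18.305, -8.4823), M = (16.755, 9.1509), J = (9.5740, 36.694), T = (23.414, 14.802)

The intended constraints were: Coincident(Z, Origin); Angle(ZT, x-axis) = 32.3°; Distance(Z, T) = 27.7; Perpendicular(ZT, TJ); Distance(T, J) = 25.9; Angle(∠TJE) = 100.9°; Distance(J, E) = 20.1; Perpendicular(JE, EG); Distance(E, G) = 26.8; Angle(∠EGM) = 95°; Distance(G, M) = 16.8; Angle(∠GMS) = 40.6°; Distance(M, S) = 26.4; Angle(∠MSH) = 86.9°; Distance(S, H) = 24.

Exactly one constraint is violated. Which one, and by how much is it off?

Distance(S, H) = 24 — off by 6.50.

Z = (0.00, 0.00) ✓; ZT at 32.30° ✓; |ZT| = 27.70 ✓; ∠(ZT, TJ) = 90.00° ✓; |TJ| = 25.90 ✓; ∠TJE = 100.9° ✓; |JE| = 20.10 ✓; ∠(JE, EG) = 90.00° ✓; |EG| = 26.80 ✓; ∠EGM = 95.00° ✓; |GM| = 16.80 ✓; ∠GMS = 40.60° ✓; |MS| = 26.40 ✓; ∠MSH = 86.90° ✓; |SH| = 30.50 ✗.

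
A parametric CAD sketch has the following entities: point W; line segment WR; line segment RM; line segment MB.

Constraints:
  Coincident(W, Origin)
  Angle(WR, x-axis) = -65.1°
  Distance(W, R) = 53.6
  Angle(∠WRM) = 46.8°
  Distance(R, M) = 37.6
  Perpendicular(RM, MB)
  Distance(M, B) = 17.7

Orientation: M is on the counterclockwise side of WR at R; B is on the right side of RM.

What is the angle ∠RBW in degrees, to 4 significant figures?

63.87°

W is at the origin; WR runs at -65.1° with length 53.6, so R = 53.6·(cos -65.1°, sin -65.1°) = (22.57, -48.62). ∠WRM = 46.8°, so RM runs at -65.1° + (180° − 46.8°) = 68.10° from the x-axis; with |RM| = 37.6, M = R + 37.6·(cos 68.10°, sin 68.10°) = (36.59, -13.73). RM ⟂ MB; with |MB| = 17.7 on the right of RM, B = M + 17.7·(0.9278, -0.3730) = (53.01, -20.33). Then cos ∠RBW = BR·BW / (|BR||BW|), giving 63.87°.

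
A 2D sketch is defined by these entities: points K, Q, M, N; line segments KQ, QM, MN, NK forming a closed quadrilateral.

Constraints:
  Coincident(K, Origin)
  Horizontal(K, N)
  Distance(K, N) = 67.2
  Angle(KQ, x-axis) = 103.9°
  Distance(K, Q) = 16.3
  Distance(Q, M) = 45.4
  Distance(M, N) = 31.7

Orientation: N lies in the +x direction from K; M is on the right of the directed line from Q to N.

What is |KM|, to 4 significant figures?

36.48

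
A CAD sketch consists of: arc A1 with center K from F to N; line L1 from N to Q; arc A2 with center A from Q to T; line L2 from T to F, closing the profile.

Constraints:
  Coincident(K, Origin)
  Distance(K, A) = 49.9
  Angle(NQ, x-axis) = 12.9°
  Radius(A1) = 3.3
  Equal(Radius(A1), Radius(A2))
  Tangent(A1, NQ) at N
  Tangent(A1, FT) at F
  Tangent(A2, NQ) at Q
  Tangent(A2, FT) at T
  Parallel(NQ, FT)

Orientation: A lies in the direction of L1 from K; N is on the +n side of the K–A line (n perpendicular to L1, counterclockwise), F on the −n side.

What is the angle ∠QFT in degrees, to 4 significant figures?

7.534°

The slot axis is L1's direction at 12.9°, so u = (cos 12.9°, sin 12.9°) = (0.9748, 0.2233) and n = (−sin 12.9°, cos 12.9°) = (-0.2233, 0.9748). K is at the origin and A lies 49.9 along u from K, so A = 49.9·u = (48.64, 11.14). Tangency of A1 to both parallel lines with radius 3.3 puts N and F at K ± 3.3·n: N = (-0.7367, 3.217), F = (0.7367, -3.217). Equal radii place Q and T the same way about A: Q = A + 3.3·n = (47.90, 14.36), T = A − 3.3·n = (49.38, 7.923). Then cos ∠QFT = FQ·FT / (|FQ||FT|), giving 7.534°.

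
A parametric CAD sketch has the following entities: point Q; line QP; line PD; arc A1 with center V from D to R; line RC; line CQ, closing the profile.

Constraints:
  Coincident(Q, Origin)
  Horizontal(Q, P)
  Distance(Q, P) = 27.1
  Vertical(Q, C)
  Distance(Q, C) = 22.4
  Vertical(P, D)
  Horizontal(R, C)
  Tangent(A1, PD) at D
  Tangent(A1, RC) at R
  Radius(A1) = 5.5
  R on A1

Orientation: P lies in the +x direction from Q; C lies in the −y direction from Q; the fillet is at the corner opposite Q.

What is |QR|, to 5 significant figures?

31.118

Q is at the origin; Q and P share the same y with |QP| = 27.1 and P on the +x side, so P = (27.100, 0.0000). QC is vertical with |QC| = 22.4 and C on the −y side, so C = (0.0000, -22.400). The virtual corner opposite Q is at (27.100, -22.400). The tangent condition forces VD to be normal to PD and since A1 is tangent to RC there, VR ⟂ RC, with radius 5.5, so the center V sits 5.5 in from both sides at V = (21.600, -16.900). That places the tangent points at D = (27.100, -16.900) on PD and R = (21.600, -22.400) on RC. Then |QR| = |R − Q| = 31.118.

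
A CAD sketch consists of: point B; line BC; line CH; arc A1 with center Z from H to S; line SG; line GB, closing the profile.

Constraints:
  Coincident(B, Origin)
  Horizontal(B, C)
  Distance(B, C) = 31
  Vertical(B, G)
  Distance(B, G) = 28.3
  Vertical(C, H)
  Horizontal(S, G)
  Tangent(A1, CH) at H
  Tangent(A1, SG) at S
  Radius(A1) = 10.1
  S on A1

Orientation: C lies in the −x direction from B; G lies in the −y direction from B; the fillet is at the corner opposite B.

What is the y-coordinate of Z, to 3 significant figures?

-18.2

BG is vertical with |BG| = 28.3 and G on the −y side, so G = (0.00, -28.3). The virtual corner opposite B is at (-31.0, -28.3). A1 meets CH tangentially, so ZH is at right angles to CH and tangency of A1 to SG means the radius ZS is perpendicular to SG, with radius 10.1, so the center Z sits 10.1 in from both sides at Z = (-20.9, -18.2). So Z.y = -18.2.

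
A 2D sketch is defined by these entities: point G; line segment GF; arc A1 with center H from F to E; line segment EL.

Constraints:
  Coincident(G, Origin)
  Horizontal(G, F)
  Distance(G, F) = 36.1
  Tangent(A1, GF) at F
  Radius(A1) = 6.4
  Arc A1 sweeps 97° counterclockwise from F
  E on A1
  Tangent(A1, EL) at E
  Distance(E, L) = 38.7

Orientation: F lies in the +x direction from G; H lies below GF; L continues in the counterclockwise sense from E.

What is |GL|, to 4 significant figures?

57.15

G is at the origin; GF is horizontal with |GF| = 36.1 and F on the +x side, so F = (36.10, 0.000). Tangency of A1 to GF means the radius HF is perpendicular to GF, so H = F + (0, -6.4) = (36.10, -6.400). On A1, F sits at bearing 90° from H; a 97° counterclockwise sweep puts E at bearing 187°, so E = H + 6.4·(cos 187°, sin 187°) = (29.75, -7.180). Tangency of A1 to EL means the radius HE is perpendicular to EL, so EL runs along (−sin 187°, cos 187°); with |EL| = 38.7, L = (34.46, -45.59). Then |GL| = |L − G| = 57.15.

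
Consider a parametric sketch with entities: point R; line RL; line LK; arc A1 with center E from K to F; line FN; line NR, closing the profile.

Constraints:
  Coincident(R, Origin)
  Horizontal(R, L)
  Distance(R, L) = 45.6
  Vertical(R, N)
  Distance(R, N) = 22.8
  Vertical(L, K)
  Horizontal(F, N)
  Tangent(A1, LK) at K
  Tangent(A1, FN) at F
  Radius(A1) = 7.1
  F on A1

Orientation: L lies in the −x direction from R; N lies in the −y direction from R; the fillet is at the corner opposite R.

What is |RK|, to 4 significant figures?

48.23

R is at the origin; RL is horizontal with |RL| = 45.6 and L on the −x side, so L = (-45.60, 0.000). R and N share the same x with |RN| = 22.8 and N on the −y side, so N = (0.000, -22.80). The virtual corner opposite R is at (-45.60, -22.80). Since A1 is tangent to LK there, EK ⟂ LK and A1 meets FN tangentially, so EF is at right angles to FN, with radius 7.1, so the center E sits 7.1 in from both sides at E = (-38.50, -15.70). That places the tangent points at K = (-45.60, -15.70) on LK and F = (-38.50, -22.80) on FN. Then |RK| = |K − R| = 48.23.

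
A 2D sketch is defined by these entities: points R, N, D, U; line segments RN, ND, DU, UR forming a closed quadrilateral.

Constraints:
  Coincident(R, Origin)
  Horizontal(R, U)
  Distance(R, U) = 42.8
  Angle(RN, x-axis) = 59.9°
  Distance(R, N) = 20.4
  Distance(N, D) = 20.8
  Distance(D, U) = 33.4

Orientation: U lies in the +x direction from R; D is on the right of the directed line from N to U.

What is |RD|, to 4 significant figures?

10.05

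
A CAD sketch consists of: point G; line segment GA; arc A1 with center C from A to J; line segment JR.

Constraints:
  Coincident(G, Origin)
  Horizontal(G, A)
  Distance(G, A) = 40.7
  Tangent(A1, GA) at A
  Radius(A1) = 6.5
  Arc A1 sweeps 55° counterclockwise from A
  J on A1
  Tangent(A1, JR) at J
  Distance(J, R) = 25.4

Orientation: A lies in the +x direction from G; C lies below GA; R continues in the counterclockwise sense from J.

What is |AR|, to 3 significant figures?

30.8

On A1, A sits at bearing 90° from C; a 55° counterclockwise sweep puts J at bearing 145°, so J = C + 6.5·(cos 145°, sin 145°) = (35.4, -2.77). A1 meets JR tangentially, so CJ is at right angles to JR, so JR runs along (−sin 145°, cos 145°); with |JR| = 25.4, R = (20.8, -23.6). Then |AR| = |R − A| = 30.8.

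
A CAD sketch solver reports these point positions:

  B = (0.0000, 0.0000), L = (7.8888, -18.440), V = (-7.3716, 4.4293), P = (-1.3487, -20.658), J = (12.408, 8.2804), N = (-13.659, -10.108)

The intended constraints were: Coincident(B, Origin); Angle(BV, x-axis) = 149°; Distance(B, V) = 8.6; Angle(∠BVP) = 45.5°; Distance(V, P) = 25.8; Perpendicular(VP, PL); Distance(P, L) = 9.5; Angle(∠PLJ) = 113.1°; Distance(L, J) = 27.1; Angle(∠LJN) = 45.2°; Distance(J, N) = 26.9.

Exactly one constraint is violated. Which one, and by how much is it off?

Distance(J, N) = 26.9 — off by 5.00.

B = (0.00, 0.00) ✓; BV at 149.0° ✓; |BV| = 8.600 ✓; ∠BVP = 45.50° ✓; |VP| = 25.80 ✓; ∠(VP, PL) = 90.00° ✓; |PL| = 9.500 ✓; ∠PLJ = 113.1° ✓; |LJ| = 27.10 ✓; ∠LJN = 45.20° ✓; |JN| = 31.90 ✗.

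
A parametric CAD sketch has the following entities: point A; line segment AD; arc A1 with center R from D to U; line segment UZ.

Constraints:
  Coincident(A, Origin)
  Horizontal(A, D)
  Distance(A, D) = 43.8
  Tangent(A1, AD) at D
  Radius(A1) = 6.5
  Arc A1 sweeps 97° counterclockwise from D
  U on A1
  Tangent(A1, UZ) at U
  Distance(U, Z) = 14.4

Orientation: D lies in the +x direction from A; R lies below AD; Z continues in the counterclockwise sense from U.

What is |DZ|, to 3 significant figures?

22.1

A is at the origin; AD is horizontal with |AD| = 43.8 and D on the +x side, so D = (43.8, 0.00). The tangent condition forces RD to be normal to AD, so R = D + (0, -6.5) = (43.8, -6.50). On A1, D sits at bearing 90° from R; a 97° counterclockwise sweep puts U at bearing 187°, so U = R + 6.5·(cos 187°, sin 187°) = (37.3, -7.29). The tangent condition forces RU to be normal to UZ, so UZ runs along (−sin 187°, cos 187°); with |UZ| = 14.4, Z = (39.1, -21.6). Then |DZ| = |Z − D| = 22.1.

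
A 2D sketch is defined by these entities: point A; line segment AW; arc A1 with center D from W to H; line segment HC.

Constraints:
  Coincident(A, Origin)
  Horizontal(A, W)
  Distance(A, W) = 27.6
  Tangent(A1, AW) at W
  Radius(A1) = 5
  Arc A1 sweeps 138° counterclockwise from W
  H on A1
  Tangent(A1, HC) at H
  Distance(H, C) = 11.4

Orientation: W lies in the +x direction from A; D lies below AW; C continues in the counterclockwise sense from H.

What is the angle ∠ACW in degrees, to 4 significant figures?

46.05°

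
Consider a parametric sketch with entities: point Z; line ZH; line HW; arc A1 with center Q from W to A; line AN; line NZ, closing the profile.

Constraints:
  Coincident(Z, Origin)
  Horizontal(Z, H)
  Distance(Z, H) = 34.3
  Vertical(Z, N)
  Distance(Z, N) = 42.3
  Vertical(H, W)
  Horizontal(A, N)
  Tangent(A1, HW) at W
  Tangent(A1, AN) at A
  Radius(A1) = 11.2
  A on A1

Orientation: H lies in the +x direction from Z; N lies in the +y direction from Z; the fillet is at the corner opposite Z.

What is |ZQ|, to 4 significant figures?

38.74

ZN is vertical with |ZN| = 42.3 and N on the +y side, so N = (0.000, 42.30). The virtual corner opposite Z is at (34.30, 42.30). A1 meets HW tangentially, so QW is at right angles to HW and A1 meets AN tangentially, so QA is at right angles to AN, with radius 11.2, so the center Q sits 11.2 in from both sides at Q = (23.10, 31.10). Then |ZQ| = |Q − Z| = 38.74.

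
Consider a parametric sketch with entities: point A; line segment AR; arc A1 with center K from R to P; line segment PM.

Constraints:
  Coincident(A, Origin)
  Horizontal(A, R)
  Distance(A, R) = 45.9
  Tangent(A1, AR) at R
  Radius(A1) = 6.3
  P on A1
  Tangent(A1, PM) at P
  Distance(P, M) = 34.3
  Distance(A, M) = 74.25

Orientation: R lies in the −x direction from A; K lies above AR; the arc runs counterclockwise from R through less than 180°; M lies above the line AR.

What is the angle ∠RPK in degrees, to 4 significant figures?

22.85°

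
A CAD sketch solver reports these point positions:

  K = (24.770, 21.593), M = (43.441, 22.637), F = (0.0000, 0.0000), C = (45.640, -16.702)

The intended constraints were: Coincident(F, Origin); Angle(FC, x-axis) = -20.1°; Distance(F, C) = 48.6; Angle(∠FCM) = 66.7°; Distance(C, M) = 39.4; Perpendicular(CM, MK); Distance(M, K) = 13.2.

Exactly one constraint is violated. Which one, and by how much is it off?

Distance(M, K) = 13.2 — off by 5.50.

F = (0.00, 0.00) ✓; FC at -20.10° ✓; |FC| = 48.60 ✓; ∠FCM = 66.70° ✓; |CM| = 39.40 ✓; ∠(CM, MK) = 90.00° ✓; |MK| = 18.70 ✗.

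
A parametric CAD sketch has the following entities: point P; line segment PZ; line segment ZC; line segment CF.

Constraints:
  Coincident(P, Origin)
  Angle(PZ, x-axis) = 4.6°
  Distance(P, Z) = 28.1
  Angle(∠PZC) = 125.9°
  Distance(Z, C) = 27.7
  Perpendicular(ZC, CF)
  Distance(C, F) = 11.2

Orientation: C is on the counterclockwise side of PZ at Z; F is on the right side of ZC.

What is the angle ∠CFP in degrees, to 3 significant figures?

52.4°

P is at the origin; PZ runs at 4.6° with length 28.1, so Z = 28.1·(cos 4.6°, sin 4.6°) = (28.0, 2.25). ∠PZC = 125.9°, so ZC runs at 4.6° + (180° − 125.9°) = 58.7° from the x-axis; with |ZC| = 27.7, C = Z + 27.7·(cos 58.7°, sin 58.7°) = (42.4, 25.9). ZC is perpendicular to CF; with |CF| = 11.2 on the right of ZC, F = C + 11.2·(0.854, -0.520) = (52.0, 20.1). Then cos ∠CFP = FC·FP / (|FC||FP|), giving 52.4°.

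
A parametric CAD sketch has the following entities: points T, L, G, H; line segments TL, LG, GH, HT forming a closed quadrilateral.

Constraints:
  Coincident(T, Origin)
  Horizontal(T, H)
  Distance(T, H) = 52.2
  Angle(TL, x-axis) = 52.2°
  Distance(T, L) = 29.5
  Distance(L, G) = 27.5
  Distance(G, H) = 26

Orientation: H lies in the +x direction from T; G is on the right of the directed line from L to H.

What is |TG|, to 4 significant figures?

26.52

Checks: |LG| = 27.50 ✓; |GH| = 26.00 ✓.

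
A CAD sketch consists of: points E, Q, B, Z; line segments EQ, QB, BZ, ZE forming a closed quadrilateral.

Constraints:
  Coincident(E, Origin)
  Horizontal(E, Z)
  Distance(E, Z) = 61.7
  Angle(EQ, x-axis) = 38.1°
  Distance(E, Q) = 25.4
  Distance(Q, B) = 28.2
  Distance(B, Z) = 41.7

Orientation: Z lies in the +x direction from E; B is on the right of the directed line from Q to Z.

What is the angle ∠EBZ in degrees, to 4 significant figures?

133.0°

Checks: |QB| = 28.20 ✓; |BZ| = 41.70 ✓.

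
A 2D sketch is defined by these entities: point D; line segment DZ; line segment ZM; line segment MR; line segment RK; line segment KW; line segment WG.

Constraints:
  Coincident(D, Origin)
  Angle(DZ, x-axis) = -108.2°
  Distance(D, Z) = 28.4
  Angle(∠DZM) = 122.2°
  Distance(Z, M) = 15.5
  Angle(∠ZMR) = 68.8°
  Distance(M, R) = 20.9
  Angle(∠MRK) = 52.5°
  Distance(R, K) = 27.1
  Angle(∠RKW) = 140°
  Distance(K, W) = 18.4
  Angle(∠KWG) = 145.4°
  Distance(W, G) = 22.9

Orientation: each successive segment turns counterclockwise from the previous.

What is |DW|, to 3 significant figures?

47.4

D is at the origin; DZ runs at -108.2° with length 28.4, so Z = (-8.87, -27.0). ∠DZM = 122.2° gives ZM at -50.4° from the x-axis; with |ZM| = 15.5, M = (1.01, -38.9). ∠ZMR = 68.8° gives MR at 60.8° from the x-axis; with |MR| = 20.9, R = (11.2, -20.7). ∠MRK = 52.5° gives RK at -172° from the x-axis; with |RK| = 27.1, K = (-15.6, -24.6). ∠RKW = 140.0° gives KW at -132° from the x-axis; with |KW| = 18.4, W = (-27.9, -38.3). Then |DW| = |W − D| = 47.4.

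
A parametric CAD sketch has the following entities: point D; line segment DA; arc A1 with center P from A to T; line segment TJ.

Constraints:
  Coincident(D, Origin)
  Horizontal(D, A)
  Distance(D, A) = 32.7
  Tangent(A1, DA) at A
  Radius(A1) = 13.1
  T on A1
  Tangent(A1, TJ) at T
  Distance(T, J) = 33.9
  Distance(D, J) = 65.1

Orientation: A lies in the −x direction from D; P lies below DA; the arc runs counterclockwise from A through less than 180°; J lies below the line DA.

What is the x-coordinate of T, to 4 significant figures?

-45.79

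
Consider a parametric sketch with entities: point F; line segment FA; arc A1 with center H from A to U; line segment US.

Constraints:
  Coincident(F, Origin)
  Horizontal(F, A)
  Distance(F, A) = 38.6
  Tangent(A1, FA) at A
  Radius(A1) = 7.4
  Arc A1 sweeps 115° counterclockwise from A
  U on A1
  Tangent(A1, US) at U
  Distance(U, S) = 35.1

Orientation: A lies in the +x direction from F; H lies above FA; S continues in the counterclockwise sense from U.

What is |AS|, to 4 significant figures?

43.11

F is at the origin; FA is horizontal with |FA| = 38.6 and A on the +x side, so A = (38.60, 0.000). The tangent condition forces HA to be normal to FA, so H = A + (0, 7.4) = (38.60, 7.400). On A1, A sits at bearing -90° from H; a 115° counterclockwise sweep puts U at bearing 25°, so U = H + 7.4·(cos 25°, sin 25°) = (45.31, 10.53). Since A1 is tangent to US there, HU ⟂ US, so US runs along (−sin 25°, cos 25°); with |US| = 35.1, S = (30.47, 42.34). Then |AS| = |S − A| = 43.11.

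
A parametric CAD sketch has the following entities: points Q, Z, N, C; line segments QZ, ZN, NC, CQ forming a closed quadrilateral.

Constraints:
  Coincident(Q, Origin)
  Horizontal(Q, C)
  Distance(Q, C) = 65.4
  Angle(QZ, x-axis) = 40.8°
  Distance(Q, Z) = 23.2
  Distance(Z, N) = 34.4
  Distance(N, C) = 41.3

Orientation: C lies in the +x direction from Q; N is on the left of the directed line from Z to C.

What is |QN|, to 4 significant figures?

57.57

Checks: |ZN| = 34.40 ✓; |NC| = 41.30 ✓.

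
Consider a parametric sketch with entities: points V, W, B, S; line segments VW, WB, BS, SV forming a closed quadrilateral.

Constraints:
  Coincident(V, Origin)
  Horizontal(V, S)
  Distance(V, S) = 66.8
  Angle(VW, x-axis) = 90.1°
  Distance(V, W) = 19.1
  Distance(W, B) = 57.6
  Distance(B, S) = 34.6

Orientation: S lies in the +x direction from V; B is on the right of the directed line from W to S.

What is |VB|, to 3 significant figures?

45.9

Checks: |WB| = 57.60 ✓; |BS| = 34.60 ✓.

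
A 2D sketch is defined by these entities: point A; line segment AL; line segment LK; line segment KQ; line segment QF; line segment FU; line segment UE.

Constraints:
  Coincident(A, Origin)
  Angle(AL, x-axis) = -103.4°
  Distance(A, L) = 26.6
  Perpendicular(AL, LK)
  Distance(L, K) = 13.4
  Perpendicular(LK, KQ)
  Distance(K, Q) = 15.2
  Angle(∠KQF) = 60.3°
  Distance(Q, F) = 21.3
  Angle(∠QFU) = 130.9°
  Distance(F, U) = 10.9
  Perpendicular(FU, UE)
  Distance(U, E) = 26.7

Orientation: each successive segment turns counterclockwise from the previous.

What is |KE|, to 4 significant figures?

12.54

∠QFU = 130.9° gives FU at -114.6° from the x-axis; with |FU| = 10.9, U = (-14.59, -30.08). FU is perpendicular to UE, so UE runs at -24.60°; with |UE| = 26.7, E = (9.689, -41.20). Then |KE| = |E − K| = 12.54.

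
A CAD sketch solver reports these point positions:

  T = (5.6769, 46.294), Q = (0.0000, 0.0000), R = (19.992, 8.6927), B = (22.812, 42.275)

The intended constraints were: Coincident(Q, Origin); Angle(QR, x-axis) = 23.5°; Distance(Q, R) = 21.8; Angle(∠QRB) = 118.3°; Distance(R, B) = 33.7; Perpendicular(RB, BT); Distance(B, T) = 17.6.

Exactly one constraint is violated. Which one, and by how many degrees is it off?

Perpendicular(RB, BT) — off by 8.40°.

Q = (0.00, 0.00) ✓; QR at 23.50° ✓; |QR| = 21.80 ✓; ∠QRB = 118.3° ✓; |RB| = 33.70 ✓; ∠(RB, BT) = 81.60° ✗; |BT| = 17.60 ✓.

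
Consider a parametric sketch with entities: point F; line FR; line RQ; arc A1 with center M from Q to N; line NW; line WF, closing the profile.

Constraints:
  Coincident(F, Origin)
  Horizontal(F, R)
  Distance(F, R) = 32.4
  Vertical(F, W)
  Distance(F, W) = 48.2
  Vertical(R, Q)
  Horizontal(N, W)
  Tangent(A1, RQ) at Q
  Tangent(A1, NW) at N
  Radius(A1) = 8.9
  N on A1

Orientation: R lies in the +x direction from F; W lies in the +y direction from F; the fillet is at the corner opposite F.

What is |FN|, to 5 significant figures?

53.624

F is at the origin; FR is horizontal with |FR| = 32.4 and R on the +x side, so R = (32.400, 0.0000). F and W share the same x with |FW| = 48.2 and W on the +y side, so W = (0.0000, 48.200). The virtual corner opposite F is at (32.400, 48.200). A1 meets RQ tangentially, so MQ is at right angles to RQ and A1 meets NW tangentially, so MN is at right angles to NW, with radius 8.9, so the center M sits 8.9 in from both sides at M = (23.500, 39.300). That places the tangent points at Q = (32.400, 39.300) on RQ and N = (23.500, 48.200) on NW. Then |FN| = |N − F| = 53.624.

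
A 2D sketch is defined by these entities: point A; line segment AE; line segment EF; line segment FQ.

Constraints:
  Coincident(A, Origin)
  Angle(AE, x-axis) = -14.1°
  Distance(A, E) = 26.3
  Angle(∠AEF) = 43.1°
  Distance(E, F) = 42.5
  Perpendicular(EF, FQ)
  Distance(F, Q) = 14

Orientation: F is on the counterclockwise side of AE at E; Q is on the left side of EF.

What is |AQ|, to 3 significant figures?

23.6

A is at the origin; AE runs at -14.1° with length 26.3, so E = 26.3·(cos -14.1°, sin -14.1°) = (25.5, -6.41). ∠AEF = 43.1°, so EF runs at -14.1° + (180° − 43.1°) = 123° from the x-axis; with |EF| = 42.5, F = E + 42.5·(cos 123°, sin 123°) = (2.49, 29.3). EF ⟂ FQ; with |FQ| = 14.0 on the left of EF, Q = F + 14.0·(-0.841, -0.542) = (-9.28, 21.7). Then |AQ| = |Q − A| = 23.6.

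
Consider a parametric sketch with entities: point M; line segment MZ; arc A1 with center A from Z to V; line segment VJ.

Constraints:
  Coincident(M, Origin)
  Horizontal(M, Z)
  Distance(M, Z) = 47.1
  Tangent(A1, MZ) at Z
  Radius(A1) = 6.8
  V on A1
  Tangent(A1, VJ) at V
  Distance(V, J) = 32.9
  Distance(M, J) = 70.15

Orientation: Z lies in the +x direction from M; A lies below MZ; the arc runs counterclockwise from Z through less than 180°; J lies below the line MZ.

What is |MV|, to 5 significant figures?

42.623

M is at the origin; M and Z share the same y with |MZ| = 47.1 and Z on the +x side, so Z = (47.100, 0.0000). A1 meets MZ tangentially, so AZ is at right angles to MZ, so A = Z + (0, -6.8) = (47.100, -6.8000). Since AV ⟂ VJ (tangency), |AJ| = √(6.8² + 32.9²) = 33.595 regardless of where V sits on A1. So J lies on both circle(M, 70.15) and circle(A, 33.595); the below-MZ intersection is J = (58.770, -38.304). V is the foot of the tangent from J: V = (41.333, -10.404).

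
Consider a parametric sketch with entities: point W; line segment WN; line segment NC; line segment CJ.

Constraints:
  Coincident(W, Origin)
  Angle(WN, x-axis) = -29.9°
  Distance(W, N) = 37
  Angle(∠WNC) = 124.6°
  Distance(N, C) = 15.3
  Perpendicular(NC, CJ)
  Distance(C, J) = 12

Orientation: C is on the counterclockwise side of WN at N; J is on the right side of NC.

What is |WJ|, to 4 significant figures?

55.87

∠WNC = 124.6°, so NC runs at -29.9° + (180° − 124.6°) = 25.50° from the x-axis; with |NC| = 15.3, C = N + 15.3·(cos 25.50°, sin 25.50°) = (45.88, -11.86). The perpendicularity gives CJ at right angles to NC; with |CJ| = 12.0 on the right of NC, J = C + 12.0·(0.4305, -0.9026) = (51.05, -22.69). Then |WJ| = |J − W| = 55.87.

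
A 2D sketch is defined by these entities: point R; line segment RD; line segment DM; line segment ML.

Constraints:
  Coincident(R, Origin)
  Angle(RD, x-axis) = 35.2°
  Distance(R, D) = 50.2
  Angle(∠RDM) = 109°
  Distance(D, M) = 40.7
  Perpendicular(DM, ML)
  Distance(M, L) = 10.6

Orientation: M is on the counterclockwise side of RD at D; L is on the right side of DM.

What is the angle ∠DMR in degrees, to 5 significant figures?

39.763°

R is at the origin; RD runs at 35.2° with length 50.2, so D = 50.2·(cos 35.2°, sin 35.2°) = (41.021, 28.937). ∠RDM = 109.0°, so DM runs at 35.2° + (180° − 109.0°) = 106.20° from the x-axis; with |DM| = 40.7, M = D + 40.7·(cos 106.20°, sin 106.20°) = (29.666, 68.021). Then cos ∠DMR = MD·MR / (|MD||MR|), giving 39.763°.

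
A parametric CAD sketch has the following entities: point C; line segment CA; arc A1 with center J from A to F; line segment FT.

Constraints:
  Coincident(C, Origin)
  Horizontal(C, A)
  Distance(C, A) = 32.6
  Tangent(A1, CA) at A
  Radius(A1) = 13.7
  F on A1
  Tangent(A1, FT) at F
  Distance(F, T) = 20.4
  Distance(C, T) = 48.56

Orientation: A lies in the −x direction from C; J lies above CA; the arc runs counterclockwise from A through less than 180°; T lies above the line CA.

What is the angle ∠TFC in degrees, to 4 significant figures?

162.4°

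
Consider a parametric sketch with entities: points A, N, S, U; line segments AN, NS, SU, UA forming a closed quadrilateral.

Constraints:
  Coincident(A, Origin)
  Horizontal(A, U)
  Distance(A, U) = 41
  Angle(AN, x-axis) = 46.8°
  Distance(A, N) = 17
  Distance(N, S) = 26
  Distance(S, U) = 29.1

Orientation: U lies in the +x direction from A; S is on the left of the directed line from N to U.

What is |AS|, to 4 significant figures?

42.83

A is at the origin; AU is horizontal with |AU| = 41.0 and U in +x, so U = (41.0, 0). AN runs at 46.8° with |AN| = 17.0, so N = (11.64, 12.39). S is determined by |NS| = 26.0 and |SU| = 29.1 together: it lies at the intersection of circle(N, 26.0) and circle(U, 29.1). With |NU| = 31.87, the foot of the radical line on NU is 13.26 from N and the perpendicular offset is √(26.0² − 13.26²) = 22.37. Taking the left-of-NU solution: S = (32.55, 27.85).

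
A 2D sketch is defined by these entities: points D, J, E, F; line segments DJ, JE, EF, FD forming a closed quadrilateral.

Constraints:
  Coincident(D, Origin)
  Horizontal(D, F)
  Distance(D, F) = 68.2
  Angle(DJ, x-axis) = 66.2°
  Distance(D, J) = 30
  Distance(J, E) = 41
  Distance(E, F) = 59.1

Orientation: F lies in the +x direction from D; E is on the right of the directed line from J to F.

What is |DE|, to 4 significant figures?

17.23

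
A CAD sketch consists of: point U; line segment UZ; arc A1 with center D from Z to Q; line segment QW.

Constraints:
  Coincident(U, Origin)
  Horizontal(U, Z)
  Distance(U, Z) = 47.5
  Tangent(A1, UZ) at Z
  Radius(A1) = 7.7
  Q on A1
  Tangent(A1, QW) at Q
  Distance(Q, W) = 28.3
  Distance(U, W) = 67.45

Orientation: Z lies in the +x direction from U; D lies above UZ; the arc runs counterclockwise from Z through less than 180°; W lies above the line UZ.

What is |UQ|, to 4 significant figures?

55.63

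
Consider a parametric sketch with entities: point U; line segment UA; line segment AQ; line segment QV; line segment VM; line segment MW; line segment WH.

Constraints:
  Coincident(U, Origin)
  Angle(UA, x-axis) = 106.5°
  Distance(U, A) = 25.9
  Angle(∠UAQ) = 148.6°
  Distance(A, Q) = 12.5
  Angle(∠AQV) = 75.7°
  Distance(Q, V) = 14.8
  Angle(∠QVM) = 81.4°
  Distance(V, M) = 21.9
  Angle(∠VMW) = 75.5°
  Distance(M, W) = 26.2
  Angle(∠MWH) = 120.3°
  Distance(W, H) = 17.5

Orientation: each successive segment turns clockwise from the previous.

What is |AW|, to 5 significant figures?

15.679

∠QVM = 81.4° gives VM at -127.80° from the x-axis; with |VM| = 21.9, M = (-4.6453, 12.388). ∠VMW = 75.5° gives MW at 127.70° from the x-axis; with |MW| = 26.2, W = (-20.667, 33.118). Then |AW| = |W − A| = 15.679.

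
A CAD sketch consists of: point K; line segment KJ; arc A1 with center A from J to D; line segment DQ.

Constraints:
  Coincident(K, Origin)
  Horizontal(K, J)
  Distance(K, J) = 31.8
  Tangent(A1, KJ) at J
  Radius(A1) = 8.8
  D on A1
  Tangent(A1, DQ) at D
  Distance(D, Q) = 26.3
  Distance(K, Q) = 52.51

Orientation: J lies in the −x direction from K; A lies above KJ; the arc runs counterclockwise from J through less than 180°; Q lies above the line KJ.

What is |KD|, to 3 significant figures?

27.9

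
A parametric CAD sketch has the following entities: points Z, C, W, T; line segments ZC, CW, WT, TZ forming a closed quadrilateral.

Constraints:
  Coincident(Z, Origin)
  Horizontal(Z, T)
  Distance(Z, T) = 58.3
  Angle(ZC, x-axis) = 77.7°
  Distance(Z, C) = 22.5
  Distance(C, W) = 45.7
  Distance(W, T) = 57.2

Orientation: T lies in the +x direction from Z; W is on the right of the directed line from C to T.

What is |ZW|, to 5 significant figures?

24.501

Checks: |CW| = 45.70 ✓; |WT| = 57.20 ✓.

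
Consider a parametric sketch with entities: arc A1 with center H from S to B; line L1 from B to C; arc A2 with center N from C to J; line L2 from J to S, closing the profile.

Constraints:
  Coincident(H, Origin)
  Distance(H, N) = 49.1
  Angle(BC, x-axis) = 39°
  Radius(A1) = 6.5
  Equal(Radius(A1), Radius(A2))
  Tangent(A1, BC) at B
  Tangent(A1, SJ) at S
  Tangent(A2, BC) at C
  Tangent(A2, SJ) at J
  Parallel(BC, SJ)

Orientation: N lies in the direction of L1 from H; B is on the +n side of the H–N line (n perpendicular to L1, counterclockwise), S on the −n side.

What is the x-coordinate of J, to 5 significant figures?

42.248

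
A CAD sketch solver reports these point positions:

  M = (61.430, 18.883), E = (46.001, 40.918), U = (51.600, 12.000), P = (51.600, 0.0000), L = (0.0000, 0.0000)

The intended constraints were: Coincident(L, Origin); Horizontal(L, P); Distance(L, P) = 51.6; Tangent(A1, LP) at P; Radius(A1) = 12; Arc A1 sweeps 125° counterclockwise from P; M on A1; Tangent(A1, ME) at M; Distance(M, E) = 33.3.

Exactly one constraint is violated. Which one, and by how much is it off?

Distance(M, E) = 33.3 — off by 6.40.

L = (0.00, 0.00) ✓; L.y = 0.00, P.y = 0.00 ✓; |LP| = 51.60 ✓; ∠(UP, PL) = 90.00° ✓; |UP| = 12.00 ✓; bearing(U→M) − bearing(U→P) = 125.0° ✓; |UM| = 12.00 ✓; ∠(UM, ME) = 90.00° ✓; |ME| = 26.90 ✗.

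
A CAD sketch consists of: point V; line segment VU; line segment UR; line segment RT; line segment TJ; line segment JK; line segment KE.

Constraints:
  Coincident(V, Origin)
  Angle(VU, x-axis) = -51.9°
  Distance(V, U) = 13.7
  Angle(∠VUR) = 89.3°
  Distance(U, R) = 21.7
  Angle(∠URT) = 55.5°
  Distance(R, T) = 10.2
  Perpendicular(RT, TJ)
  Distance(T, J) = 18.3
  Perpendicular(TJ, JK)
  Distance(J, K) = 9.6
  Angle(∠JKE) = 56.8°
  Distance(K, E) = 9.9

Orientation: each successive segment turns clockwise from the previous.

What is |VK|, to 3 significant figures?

24.3

V is at the origin; VU runs at -51.9° with length 13.7, so U = (8.45, -10.8). ∠VUR = 89.3° gives UR at -143° from the x-axis; with |UR| = 21.7, R = (-8.79, -24.0). ∠URT = 55.5° gives RT at 92.9° from the x-axis; with |RT| = 10.2, T = (-9.30, -13.8). RT ⟂ TJ, so TJ runs at 2.90°; with |TJ| = 18.3, J = (8.98, -12.8). TJ ⟂ JK, so JK runs at -87.1°; with |JK| = 9.6, K = (9.46, -22.4). Then |VK| = |K − V| = 24.3.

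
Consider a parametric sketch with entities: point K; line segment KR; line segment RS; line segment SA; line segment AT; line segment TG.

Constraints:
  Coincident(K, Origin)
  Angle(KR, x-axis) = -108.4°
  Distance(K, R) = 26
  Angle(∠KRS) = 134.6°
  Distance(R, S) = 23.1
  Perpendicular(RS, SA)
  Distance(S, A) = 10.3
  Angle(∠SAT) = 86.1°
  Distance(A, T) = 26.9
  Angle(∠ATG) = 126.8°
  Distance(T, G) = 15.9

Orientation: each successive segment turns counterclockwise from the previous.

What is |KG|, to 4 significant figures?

24.12

K is at the origin; KR runs at -108.4° with length 26.0, so R = (-8.207, -24.67). ∠KRS = 134.6° gives RS at -63.00° from the x-axis; with |RS| = 23.1, S = (2.280, -45.25). RS ⟂ SA, so SA runs at 27.00°; with |SA| = 10.3, A = (11.46, -40.58). ∠SAT = 86.1° gives AT at 120.9° from the x-axis; with |AT| = 26.9, T = (-2.357, -17.49). ∠ATG = 126.8° gives TG at 174.1° from the x-axis; with |TG| = 15.9, G = (-18.17, -15.86). Then |KG| = |G − K| = 24.12.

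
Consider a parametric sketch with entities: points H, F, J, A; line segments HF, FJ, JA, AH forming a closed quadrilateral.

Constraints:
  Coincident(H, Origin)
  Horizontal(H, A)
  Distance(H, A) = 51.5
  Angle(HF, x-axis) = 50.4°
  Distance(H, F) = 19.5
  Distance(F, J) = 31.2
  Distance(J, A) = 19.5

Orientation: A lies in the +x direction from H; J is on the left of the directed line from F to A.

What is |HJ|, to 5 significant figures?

47.003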